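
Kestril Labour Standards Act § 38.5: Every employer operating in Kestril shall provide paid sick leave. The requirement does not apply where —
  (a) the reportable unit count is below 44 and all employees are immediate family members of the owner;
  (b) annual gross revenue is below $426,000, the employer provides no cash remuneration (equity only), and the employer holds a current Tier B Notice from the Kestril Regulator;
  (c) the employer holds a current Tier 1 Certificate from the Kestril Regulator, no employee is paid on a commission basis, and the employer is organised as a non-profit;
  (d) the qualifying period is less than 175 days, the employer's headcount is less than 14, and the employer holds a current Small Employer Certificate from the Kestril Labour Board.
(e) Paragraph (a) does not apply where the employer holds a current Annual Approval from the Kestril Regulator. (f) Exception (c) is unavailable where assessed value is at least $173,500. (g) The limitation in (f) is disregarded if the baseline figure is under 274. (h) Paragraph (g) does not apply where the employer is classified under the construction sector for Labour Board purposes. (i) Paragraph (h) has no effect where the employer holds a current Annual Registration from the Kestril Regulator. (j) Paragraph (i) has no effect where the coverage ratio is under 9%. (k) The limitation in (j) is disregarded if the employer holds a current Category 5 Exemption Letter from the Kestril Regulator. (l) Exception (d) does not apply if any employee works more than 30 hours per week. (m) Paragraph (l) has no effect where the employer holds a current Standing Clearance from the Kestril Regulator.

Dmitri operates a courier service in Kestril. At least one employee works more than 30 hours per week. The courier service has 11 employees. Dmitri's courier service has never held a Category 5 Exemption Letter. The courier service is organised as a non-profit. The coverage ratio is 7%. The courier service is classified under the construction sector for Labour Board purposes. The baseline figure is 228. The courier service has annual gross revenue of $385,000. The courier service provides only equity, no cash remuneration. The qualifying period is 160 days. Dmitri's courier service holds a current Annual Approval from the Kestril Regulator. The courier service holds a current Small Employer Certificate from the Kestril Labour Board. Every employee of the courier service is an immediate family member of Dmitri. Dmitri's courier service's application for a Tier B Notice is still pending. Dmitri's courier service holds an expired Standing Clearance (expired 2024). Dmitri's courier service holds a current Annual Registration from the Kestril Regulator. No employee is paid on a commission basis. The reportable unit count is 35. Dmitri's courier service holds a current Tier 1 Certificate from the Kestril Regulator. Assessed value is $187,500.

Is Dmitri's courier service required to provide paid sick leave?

Yes — Dmitri's courier service must provide paid sick leave.

All of (a)'s requirements are met (the reportable unit count is 35, below the 44 limit; every employee is an immediate family member). Turning to paragraph (e): (e) operates against (a): a current Annual Approval is held. So (a) is unavailable.
Exception (b) fails — there is no Tier B Notice in force.
Exception (c)'s conditions are all satisfied: a current Tier 1 Certificate is held; no employee is paid on commission; the employer is a non-profit. Turning to paragraphs (f)–(k): (f) operates — assessed value is $187,500, meeting the $173,500 threshold. (g) would limit (f) — the baseline figure is 228, under the 274 limit — but (h) sets (g) aside: (h) is engaged — the courier service is classified under the construction sector. (i) would limit (h) — a current Annual Registration is held — but (j) sets (i) aside: (j) operates against (i): the coverage ratio is 7%, under the 9% limit. (k), which would lift (j), does not operate here — the Category 5 Exemption Letter is not current. (c) is therefore removed.
All of (d)'s requirements are met (the qualifying period is 160 days, less than the 175 days limit; the employer's headcount is 11, less than the 14 limit; a current Small Employer Certificate is held). Turning to paragraphs (l)–(m): (l) operates against (d): at least one employee exceeds 30 hours/week. (m) is not triggered (there is no Standing Clearance in force), so (l) stands. Exception (d) does not apply.
No exception displaces § 38.5.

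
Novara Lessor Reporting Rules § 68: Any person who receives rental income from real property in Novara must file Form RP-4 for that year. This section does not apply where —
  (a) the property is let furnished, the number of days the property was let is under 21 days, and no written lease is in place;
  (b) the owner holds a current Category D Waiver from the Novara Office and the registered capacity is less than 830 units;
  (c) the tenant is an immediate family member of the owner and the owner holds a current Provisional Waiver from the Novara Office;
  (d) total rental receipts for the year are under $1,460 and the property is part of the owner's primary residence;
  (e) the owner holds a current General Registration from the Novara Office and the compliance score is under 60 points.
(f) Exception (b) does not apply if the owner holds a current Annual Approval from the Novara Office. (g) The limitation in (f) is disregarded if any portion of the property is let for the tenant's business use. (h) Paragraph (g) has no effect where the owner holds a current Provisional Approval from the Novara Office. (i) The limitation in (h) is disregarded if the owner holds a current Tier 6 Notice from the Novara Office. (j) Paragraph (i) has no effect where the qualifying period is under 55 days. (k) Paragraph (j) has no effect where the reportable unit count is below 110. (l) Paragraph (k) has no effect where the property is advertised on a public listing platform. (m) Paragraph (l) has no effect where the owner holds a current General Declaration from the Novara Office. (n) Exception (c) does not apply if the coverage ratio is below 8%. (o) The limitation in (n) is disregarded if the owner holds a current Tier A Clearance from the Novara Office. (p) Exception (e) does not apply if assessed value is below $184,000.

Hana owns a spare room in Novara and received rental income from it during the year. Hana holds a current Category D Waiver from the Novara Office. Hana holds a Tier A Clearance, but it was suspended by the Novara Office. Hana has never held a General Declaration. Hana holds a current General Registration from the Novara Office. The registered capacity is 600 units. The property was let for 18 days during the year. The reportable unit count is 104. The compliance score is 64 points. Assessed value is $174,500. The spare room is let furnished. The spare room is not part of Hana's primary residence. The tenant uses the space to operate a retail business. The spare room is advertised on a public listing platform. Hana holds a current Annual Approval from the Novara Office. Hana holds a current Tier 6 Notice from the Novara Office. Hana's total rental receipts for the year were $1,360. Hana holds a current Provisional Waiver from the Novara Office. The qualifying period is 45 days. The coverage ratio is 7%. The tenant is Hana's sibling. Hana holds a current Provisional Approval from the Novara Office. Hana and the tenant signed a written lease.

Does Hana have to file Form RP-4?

Yes — Hana must file Form RP-4.

Exception (a) does not apply: a written lease is in place.
Exception (b)'s conditions are all satisfied: a current Category D Waiver is held; the registered capacity is 600 units, less than the 830 units limit. But: (f) operates against (b): a current Annual Approval is held. (g) would limit (f) — the space is let for business use — but (h) sets (g) aside: (h) operates — a current Provisional Approval is held. (i) operates (a current Tier 6 Notice is held), but is displaced by (j): (j) operates against (i): the qualifying period is 45 days, under the 55 days limit. (k) would limit (j) — the reportable unit count is 104, below the 110 limit — but (l) sets (k) aside: (l) is engaged — the property is publicly advertised. (m) is inapplicable (there is no General Declaration in force), so (l) stands. Exception (b) does not apply.
All of (c)'s requirements are met (the tenant is an immediate family member; a current Provisional Waiver is held). But: (n) operates against (c): the coverage ratio is 7%, below the 8% limit. (o), which would lift (n), is inapplicable — no current Tier A Clearance is held. Exception (c) does not apply.
Exception (d) does not apply: the spare room is not part of the primary residence.
Exception (e) does not apply: the compliance score is 64 points, not under 60 points.
None of the exceptions is available; § 68 applies in full.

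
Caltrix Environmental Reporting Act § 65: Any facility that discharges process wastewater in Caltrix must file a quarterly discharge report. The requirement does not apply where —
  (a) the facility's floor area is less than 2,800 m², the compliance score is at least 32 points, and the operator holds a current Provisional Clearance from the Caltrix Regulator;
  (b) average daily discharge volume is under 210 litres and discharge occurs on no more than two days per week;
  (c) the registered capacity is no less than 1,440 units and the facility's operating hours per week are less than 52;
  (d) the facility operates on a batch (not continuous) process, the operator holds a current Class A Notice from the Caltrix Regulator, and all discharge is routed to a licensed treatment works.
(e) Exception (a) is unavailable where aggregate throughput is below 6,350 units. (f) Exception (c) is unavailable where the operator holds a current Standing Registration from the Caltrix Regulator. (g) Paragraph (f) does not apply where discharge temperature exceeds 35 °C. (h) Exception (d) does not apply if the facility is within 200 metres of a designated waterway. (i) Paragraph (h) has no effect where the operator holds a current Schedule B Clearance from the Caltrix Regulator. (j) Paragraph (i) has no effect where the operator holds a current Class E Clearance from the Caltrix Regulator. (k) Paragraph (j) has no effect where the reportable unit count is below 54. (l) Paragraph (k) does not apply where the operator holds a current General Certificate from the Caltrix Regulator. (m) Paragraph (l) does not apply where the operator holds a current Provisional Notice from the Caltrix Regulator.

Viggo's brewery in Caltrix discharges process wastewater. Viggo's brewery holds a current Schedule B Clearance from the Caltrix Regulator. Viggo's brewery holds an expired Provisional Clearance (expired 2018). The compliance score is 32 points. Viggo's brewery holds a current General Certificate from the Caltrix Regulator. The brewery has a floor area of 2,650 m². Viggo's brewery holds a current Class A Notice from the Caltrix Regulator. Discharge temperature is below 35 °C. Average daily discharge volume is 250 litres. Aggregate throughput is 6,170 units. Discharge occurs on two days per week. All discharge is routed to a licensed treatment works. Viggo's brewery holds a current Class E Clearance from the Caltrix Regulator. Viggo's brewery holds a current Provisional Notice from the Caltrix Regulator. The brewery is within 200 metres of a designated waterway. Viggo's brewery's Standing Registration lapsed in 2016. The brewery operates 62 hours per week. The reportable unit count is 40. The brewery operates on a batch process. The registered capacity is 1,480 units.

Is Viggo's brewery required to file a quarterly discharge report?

No — exception (d) applies; Viggo's brewery is not required to file a quarterly discharge report.

Exception (a) fails — there is no Provisional Clearance in force.
Exception (b) fails — average daily discharge volume is 250 litres, not under 210 litres.
Exception (c) requires that the facility's operating hours per week are less than 52; but the facility's operating hours per week are 62, not less than 52, so (c) is unavailable.
Exception (d)'s conditions are all satisfied: the facility operates on a batch process; a current Class A Notice is held; discharge is routed to a licensed treatment works. Considering the limiting provisions: (h) would limit (d) — the brewery is within 200 m of a designated waterway — but (i) sets (h) aside: (i) operates against (h): a current Schedule B Clearance is held. (j) applies (a current Class E Clearance is held), but is set aside by (k): (k) is triggered — the reportable unit count is 40, below the 54 limit. (l) would limit (k) — a current General Certificate is held — but (m) sets (l) aside: (m) is triggered — a current Provisional Notice is held. So (d) applies.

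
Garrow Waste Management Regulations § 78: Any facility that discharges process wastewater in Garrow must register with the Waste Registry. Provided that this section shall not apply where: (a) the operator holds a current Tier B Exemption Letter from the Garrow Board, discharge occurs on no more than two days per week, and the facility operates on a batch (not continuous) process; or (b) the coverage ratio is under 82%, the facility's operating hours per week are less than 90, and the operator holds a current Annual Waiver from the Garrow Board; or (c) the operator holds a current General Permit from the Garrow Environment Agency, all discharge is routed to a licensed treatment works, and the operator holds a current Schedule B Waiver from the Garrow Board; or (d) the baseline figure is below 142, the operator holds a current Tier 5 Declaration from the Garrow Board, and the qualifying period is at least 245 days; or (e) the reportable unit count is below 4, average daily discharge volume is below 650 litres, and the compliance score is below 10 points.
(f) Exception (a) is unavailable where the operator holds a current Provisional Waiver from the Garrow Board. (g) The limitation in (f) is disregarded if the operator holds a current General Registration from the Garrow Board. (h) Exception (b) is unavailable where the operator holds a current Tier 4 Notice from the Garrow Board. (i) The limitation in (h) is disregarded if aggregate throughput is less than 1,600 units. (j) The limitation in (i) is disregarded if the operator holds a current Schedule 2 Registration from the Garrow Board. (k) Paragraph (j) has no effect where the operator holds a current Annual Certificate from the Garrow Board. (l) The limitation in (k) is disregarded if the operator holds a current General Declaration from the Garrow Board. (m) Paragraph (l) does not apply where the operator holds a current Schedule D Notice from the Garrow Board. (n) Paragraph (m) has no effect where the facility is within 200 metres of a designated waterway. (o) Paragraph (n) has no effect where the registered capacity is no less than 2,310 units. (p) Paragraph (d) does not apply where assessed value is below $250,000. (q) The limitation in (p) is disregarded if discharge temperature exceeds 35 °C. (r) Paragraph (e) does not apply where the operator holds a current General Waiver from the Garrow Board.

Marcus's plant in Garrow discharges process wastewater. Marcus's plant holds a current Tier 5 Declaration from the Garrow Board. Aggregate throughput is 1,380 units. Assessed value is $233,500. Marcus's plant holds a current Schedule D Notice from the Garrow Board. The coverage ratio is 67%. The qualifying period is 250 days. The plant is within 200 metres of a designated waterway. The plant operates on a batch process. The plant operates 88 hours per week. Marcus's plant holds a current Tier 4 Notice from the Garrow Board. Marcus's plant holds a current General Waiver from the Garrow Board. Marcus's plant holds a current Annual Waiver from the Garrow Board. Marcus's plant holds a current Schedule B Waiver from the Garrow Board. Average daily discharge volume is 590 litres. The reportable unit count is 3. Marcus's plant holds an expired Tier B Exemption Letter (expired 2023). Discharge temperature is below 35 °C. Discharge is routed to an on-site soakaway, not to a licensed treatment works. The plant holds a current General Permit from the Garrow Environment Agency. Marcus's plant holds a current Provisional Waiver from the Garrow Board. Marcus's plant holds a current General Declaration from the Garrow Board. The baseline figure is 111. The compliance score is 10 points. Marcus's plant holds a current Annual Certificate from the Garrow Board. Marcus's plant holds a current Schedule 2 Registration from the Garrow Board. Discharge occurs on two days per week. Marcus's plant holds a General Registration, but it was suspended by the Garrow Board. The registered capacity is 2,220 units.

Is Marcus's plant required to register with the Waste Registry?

Exception (a) does not apply: no current Tier B Exemption Letter is held.
Exception (b): the coverage ratio is 67%, under the 82% limit; the facility's operating hours per week are 88, less than the 90 limit; a current Annual Waiver is held — every condition holds. But: (h) is engaged — a current Tier 4 Notice is held. (i) is engaged (aggregate throughput is 1,380 units, less than the 1,600 units limit), but is displaced by (j): (j) operates against (i): a current Schedule 2 Registration is held. (k) applies (a current Annual Certificate is held), but is overridden by (l): (l) operates against (k): a current General Declaration is held. (m) would limit (l) — a current Schedule D Notice is held — but (n) sets (m) aside: (n) applies — the plant is within 200 m of a designated waterway. (o) is not engaged (the registered capacity is 2,220 units, short of 2,310 units), so (n) stands. (b) is therefore removed.
Exception (c) fails — discharge is not routed to a licensed treatment works.
Exception (d)'s conditions are all satisfied: the baseline figure is 111, below the 142 limit; a current Tier 5 Declaration is held; the qualifying period is 250 days, meeting the 245 days threshold. However, paragraphs (p)–(q) must be considered: (p) operates against (d): assessed value is $233,500, below the $250,000 limit. (q), which would lift (p), is inapplicable — discharge temperature is below 35 °C. So (d) is unavailable.
Exception (e) fails — the compliance score is 10 points, not below 10 points.
No exception displaces § 78.

Yes — Marcus's plant must register with the Waste Registry.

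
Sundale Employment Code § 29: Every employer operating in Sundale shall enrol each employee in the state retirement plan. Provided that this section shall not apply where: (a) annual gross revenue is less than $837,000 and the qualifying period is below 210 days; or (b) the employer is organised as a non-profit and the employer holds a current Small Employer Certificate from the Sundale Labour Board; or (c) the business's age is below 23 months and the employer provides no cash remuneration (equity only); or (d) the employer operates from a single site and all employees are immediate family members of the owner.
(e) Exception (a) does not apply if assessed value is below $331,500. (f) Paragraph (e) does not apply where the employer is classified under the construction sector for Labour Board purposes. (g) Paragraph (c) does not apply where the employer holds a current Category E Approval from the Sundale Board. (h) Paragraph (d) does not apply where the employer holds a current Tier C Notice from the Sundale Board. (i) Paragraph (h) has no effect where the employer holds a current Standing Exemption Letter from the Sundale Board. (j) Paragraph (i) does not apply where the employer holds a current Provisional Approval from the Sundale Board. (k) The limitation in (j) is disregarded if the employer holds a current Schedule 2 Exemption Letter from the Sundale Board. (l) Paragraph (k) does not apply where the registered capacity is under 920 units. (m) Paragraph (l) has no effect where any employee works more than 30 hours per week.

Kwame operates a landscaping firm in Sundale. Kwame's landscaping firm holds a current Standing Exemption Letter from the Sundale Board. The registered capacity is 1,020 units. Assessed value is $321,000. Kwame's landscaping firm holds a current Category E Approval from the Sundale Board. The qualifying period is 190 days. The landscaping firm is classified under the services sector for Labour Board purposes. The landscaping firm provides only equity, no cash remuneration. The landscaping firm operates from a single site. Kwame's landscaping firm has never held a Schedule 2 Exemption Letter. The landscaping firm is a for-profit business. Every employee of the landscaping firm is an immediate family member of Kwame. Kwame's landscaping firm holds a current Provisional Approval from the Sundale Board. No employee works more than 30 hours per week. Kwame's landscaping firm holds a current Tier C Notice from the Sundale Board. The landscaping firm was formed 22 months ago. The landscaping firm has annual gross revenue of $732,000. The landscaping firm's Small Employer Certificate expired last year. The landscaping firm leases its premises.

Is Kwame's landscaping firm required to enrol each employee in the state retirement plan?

Yes — Kwame's landscaping firm must enrol each employee in the state retirement plan.

All of (a)'s requirements are met (annual gross revenue is $732,000, less than the $837,000 limit; the qualifying period is 190 days, below the 210 days limit). Turning to paragraphs (e)–(f): (e) is engaged — assessed value is $321,000, below the $331,500 limit. (f) does not operate here (the landscaping firm is classified under the services sector), so (e) stands. (a) is therefore removed.
Exception (b) fails — the employer is for-profit.
Exception (c)'s conditions are all satisfied: the business's age is 22 months, below the 23 months limit; remuneration is equity-only. Turning to paragraph (g): (g) is triggered — a current Category E Approval is held. So (c) is unavailable.
All of (d)'s requirements are met (the employer operates from a single site; every employee is an immediate family member). But: (h) operates against (d): a current Tier C Notice is held. (i) operates (a current Standing Exemption Letter is held), but is set aside by (j): (j) operates against (i): a current Provisional Approval is held. (k), which would lift (j), is not triggered — no current Schedule 2 Exemption Letter is held. Exception (d) does not apply.
None of the exceptions is available; § 29 applies in full.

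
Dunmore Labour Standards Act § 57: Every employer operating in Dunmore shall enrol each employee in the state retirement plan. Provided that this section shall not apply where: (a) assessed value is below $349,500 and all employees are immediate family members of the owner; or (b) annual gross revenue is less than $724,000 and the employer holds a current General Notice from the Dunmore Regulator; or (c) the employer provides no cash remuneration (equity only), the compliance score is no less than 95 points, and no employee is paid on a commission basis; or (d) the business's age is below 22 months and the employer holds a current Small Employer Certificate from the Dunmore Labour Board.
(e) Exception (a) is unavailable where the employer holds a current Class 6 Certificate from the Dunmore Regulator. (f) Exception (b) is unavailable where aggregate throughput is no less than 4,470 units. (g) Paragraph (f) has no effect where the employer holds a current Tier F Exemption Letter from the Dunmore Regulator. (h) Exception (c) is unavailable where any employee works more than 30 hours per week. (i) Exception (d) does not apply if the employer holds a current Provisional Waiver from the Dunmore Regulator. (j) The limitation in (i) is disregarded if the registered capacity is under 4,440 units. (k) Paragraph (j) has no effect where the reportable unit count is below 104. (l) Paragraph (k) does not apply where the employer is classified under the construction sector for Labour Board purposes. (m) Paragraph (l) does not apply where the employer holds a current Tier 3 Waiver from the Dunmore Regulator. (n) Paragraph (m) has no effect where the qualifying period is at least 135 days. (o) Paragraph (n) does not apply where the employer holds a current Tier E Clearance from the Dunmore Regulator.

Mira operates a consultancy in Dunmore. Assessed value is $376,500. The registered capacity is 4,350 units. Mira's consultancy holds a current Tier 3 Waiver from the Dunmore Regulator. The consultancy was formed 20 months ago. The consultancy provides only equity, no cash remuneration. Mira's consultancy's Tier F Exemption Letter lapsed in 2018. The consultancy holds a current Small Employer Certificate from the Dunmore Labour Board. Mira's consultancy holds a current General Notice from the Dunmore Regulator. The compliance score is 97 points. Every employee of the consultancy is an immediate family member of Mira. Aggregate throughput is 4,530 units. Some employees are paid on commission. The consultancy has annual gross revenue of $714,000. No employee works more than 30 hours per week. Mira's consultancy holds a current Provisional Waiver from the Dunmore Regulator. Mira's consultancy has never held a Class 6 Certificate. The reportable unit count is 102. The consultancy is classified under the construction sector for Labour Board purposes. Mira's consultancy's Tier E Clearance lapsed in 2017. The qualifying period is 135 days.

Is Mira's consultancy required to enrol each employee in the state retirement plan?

No — exception (d) applies; Mira's consultancy is not required to enrol each employee in the state retirement plan.

Exception (a) fails — assessed value is $376,500, not below $349,500.
Exception (b)'s conditions are all satisfied: annual gross revenue is $714,000, less than the $724,000 limit; a current General Notice is held. But: (f) is engaged — aggregate throughput is 4,530 units, meeting the 4,470 units threshold. (g) does not operate here (no current Tier F Exemption Letter is held), so (f) stands. So (b) is unavailable.
Exception (c) does not apply: some employees are paid on commission.
Exception (d) is satisfied on its face — the business's age is 20 months, below the 22 months limit; a current Small Employer Certificate is held. As to paragraphs (i)–(o): (i) would limit (d) — a current Provisional Waiver is held — but (j) sets (i) aside: (j) operates against (i): the registered capacity is 4,350 units, under the 4,440 units limit. (k) applies (the reportable unit count is 102, below the 104 limit), but is itself disapplied by (l): (l) operates — the consultancy is classified under the construction sector. (m) is engaged (a current Tier 3 Waiver is held), but is overridden by (n): (n) operates against (m): the qualifying period is 135 days, meeting the 135 days threshold. (o) is not triggered (no current Tier E Clearance is held), so (n) stands. (d) remains available.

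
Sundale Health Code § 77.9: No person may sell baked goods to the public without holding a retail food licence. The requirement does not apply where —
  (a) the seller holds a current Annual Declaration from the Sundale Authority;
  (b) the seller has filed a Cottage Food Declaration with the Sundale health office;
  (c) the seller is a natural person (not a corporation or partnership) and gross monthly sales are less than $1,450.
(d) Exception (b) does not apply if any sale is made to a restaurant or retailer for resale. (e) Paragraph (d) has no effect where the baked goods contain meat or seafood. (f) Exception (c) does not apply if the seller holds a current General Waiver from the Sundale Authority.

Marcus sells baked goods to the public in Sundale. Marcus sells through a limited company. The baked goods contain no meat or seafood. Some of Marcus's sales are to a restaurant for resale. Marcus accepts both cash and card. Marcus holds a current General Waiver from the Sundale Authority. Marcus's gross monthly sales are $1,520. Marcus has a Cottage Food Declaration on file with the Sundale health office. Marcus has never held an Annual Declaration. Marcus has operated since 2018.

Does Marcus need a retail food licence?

Yes — Marcus must hold a retail food licence.

Exception (a) requires that the seller holds a current Annual Declaration from the Sundale Authority; but there is no Annual Declaration in force, so (a) is unavailable.
All of (b)'s requirements are met (a Cottage Food Declaration is on file). But: (d) operates against (b): some sales are to a restaurant for resale. (e) does not operate here (the baked goods contain no meat or seafood), so (d) stands. Exception (b) does not apply.
Exception (c) fails — the seller operates through a limited company.
No exception displaces § 77.9.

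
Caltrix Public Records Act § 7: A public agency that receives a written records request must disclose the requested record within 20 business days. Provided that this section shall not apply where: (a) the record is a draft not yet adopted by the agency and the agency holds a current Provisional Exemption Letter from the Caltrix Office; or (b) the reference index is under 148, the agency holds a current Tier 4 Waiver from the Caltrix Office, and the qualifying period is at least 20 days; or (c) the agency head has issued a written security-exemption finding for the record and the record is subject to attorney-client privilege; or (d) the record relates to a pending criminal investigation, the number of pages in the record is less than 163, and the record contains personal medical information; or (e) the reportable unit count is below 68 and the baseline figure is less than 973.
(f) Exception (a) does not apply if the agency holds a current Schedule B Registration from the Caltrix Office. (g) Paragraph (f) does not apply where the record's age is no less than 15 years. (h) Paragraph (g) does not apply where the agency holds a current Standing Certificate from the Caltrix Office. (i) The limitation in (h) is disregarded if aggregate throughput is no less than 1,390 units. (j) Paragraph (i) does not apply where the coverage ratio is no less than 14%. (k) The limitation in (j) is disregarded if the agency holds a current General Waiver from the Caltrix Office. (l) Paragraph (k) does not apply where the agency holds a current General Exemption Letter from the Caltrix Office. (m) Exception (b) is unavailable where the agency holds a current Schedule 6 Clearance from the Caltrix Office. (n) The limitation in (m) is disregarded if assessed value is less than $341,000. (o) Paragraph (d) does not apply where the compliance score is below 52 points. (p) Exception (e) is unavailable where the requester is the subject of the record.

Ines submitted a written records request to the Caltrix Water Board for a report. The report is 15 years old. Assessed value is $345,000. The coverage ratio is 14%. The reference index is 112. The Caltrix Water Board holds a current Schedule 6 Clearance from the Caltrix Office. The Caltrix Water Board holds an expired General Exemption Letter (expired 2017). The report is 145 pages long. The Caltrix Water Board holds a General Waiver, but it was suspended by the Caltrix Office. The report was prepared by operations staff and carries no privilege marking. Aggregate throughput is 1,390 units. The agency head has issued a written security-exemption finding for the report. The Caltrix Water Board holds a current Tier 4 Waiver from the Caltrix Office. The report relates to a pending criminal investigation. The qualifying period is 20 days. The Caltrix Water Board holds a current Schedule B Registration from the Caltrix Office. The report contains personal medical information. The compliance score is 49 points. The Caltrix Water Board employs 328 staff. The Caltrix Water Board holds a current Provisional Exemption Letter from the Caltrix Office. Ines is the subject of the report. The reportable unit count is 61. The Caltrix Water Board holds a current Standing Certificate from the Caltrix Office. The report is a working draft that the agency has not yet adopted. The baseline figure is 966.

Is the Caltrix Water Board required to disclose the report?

Exception (a)'s conditions are all satisfied: the report is an unadopted draft; a current Provisional Exemption Letter is held. But: (f) operates against (a): a current Schedule B Registration is held. (g) operates (the record's age is 15 years, meeting the 15 years threshold), but yields to (h): (h) operates against (g): a current Standing Certificate is held. (i) applies (aggregate throughput is 1,390 units, meeting the 1,390 units threshold), but is overridden by (j): (j) operates against (i): the coverage ratio is 14%, meeting the 14% threshold. (k) is not triggered (the General Waiver is not current), so (j) stands. (a) is therefore removed.
Exception (b): the reference index is 112, under the 148 limit; a current Tier 4 Waiver is held; the qualifying period is 20 days, meeting the 20 days threshold — every condition holds. But: (m) applies — a current Schedule 6 Clearance is held. (n), which would lift (m), does not operate here — assessed value is $345,000, not less than $341,000. Exception (b) does not apply.
Exception (c) does not apply: the report carries no privilege marking.
All of (d)'s requirements are met (the report relates to a pending investigation; the number of pages in the record is 145, less than the 163 limit; the report contains personal medical information). But: (o) applies — the compliance score is 49 points, below the 52 points limit. Exception (d) does not apply.
Exception (e) is satisfied on its face — the reportable unit count is 61, below the 68 limit; the baseline figure is 966, less than the 973 limit. But applying paragraph (p): (p) operates against (e): Ines is the subject of the report. Exception (e) does not apply.
No exception is made out. the Caltrix Water Board falls within the general rule.

Yes — the Caltrix Water Board must disclose the report.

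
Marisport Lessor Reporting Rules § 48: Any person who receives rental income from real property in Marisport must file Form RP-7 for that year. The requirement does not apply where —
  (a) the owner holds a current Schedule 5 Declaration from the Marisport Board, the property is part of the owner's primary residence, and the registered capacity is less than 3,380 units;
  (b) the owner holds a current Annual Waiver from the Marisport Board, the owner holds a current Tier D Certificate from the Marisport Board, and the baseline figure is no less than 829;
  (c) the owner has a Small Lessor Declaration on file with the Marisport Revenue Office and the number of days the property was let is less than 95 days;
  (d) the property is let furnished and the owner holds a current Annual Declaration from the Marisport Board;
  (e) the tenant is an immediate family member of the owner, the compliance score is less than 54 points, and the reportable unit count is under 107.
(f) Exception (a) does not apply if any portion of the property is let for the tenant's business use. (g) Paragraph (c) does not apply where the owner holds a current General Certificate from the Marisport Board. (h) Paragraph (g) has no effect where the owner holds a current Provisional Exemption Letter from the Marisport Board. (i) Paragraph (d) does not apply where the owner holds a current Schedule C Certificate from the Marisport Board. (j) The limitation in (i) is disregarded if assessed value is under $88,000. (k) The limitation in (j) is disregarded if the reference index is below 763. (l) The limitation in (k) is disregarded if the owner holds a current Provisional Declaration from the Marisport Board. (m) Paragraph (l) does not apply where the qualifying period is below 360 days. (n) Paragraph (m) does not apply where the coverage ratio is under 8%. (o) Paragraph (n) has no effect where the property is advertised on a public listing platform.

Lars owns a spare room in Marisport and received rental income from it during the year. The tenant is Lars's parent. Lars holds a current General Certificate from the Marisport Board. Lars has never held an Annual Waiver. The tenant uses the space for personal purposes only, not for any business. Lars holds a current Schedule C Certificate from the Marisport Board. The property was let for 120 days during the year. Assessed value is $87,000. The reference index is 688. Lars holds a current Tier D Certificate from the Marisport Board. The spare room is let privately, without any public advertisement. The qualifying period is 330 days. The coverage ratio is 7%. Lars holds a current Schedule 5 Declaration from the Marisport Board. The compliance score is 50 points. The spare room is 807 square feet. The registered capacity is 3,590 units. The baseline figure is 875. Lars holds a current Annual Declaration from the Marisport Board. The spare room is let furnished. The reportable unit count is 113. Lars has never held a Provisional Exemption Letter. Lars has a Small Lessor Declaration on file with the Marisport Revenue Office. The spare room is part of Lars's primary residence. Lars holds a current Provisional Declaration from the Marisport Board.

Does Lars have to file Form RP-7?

Exception (a) requires that the registered capacity is less than 3,380 units; but the registered capacity is 3,590 units, not less than 3,380 units, so (a) is unavailable.
Exception (b) fails — there is no Annual Waiver in force.
Exception (c) does not apply: the number of days the property was let is 120 days, not less than 95 days.
Exception (d) is satisfied on its face — the property is let furnished; a current Annual Declaration is held. As to paragraphs (i)–(o): (i) is engaged (a current Schedule C Certificate is held), but is overridden by (j): (j) operates — assessed value is $87,000, under the $88,000 limit. (k) would limit (j) — the reference index is 688, below the 763 limit — but (l) sets (k) aside: (l) is engaged — a current Provisional Declaration is held. (m) would limit (l) — the qualifying period is 330 days, below the 360 days limit — but (n) sets (m) aside: (n) operates — the coverage ratio is 7%, under the 8% limit. (o), which would lift (n), is not engaged — the property is let privately without advertisement. (d) remains available.
Exception (e) does not apply: the reportable unit count is 113, not under 107.

No — exception (d) applies; Lars is not required to file Form RP-7.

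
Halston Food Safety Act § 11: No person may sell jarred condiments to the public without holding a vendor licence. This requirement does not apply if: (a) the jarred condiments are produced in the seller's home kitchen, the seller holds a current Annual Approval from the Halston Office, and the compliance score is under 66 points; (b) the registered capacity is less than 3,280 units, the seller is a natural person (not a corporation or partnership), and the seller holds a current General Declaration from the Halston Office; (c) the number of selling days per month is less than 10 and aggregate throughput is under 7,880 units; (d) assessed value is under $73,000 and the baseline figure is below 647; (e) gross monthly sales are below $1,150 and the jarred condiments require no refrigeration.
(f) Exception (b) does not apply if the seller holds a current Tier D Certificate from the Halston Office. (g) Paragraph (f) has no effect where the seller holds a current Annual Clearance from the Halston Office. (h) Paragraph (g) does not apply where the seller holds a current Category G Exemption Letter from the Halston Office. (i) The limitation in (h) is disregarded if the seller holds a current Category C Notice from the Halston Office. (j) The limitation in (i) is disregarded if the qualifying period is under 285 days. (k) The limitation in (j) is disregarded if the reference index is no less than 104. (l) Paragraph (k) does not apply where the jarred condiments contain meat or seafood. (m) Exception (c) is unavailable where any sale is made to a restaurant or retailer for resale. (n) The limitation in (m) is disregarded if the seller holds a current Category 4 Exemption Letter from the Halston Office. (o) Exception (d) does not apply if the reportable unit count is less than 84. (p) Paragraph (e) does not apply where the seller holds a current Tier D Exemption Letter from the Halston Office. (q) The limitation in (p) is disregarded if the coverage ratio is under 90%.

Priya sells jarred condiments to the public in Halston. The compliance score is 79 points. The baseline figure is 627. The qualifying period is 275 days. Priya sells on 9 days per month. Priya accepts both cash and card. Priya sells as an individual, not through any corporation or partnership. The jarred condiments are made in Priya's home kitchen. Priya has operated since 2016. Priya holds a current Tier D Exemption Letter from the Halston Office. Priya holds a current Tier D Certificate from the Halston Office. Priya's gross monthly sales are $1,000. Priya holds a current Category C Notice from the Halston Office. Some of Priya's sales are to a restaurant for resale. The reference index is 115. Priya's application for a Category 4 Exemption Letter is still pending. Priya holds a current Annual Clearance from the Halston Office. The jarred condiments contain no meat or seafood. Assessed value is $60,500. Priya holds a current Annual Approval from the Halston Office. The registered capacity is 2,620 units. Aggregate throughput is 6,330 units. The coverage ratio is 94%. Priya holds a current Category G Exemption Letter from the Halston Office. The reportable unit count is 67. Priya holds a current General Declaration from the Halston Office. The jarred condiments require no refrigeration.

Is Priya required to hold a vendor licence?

Exception (a) does not apply: the compliance score is 79 points, not under 66 points.
All of (b)'s requirements are met (the registered capacity is 2,620 units, less than the 3,280 units limit; the seller is a natural person; a current General Declaration is held). As to paragraphs (f)–(l): (f) would limit (b) — a current Tier D Certificate is held — but (g) sets (f) aside: (g) operates against (f): a current Annual Clearance is held. (h) would limit (g) — a current Category G Exemption Letter is held — but (i) sets (h) aside: (i) is engaged — a current Category C Notice is held. (j) would limit (i) — the qualifying period is 275 days, under the 285 days limit — but (k) sets (j) aside: (k) is triggered — the reference index is 115, meeting the 104 threshold. (l) is not triggered (the jarred condiments contain no meat or seafood), so (k) stands. Exception (b) stands.
All of (c)'s requirements are met (the number of selling days per month is 9, less than the 10 limit; aggregate throughput is 6,330 units, under the 7,880 units limit). But: (m) is triggered — some sales are to a restaurant for resale. (n) does not operate here (no current Category 4 Exemption Letter is held), so (m) stands. So (c) is unavailable.
Exception (d): assessed value is $60,500, under the $73,000 limit; the baseline figure is 627, below the 647 limit — every condition holds. But: (o) is engaged — the reportable unit count is 67, less than the 84 limit. (d) is therefore removed.
Exception (e)'s conditions are all satisfied: gross monthly sales are $1,000, below the $1,150 limit; the jarred condiments are shelf-stable. But applying paragraphs (p)–(q): (p) operates against (e): a current Tier D Exemption Letter is held. (q), which would lift (p), is not triggered — the coverage ratio is 94%, not under 90%. Exception (e) does not apply.

No — exception (b) applies; Priya is not required to hold a vendor licence.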